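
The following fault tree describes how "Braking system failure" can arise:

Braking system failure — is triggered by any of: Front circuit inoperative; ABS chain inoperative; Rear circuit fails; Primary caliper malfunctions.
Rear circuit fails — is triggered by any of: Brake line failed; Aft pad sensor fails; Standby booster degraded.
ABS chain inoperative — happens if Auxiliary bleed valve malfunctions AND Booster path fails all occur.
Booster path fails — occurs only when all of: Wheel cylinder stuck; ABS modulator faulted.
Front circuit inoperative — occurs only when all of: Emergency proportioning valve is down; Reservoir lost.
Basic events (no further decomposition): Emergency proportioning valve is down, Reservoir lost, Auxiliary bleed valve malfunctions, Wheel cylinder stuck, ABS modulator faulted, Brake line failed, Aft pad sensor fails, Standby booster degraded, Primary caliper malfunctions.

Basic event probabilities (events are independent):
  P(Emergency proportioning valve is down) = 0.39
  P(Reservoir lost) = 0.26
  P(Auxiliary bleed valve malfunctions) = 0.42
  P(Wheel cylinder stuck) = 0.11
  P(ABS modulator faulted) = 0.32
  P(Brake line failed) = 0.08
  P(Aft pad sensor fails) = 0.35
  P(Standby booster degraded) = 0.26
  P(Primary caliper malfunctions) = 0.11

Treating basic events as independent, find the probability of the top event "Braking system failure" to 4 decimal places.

0.6513

P(Front circuit inoperative) [AND] = 0.39 × 0.26 = 0.101400
P(Booster path fails) [AND] = 0.11 × 0.32 = 0.035200
P(ABS chain inoperative) [AND] = 0.42 × 0.035200 = 0.014784
P(Rear circuit fails) [OR] = 1 − (1−0.08) × (1−0.35) × (1−0.26) = 0.557480
P(Braking system failure) [OR] = 1 − (1−0.101400) × (1−0.014784) × (1−0.557480) × (1−0.11) = 0.651325
Rounded to 4 decimal places: P(Braking system failure) ≈ 0.6513.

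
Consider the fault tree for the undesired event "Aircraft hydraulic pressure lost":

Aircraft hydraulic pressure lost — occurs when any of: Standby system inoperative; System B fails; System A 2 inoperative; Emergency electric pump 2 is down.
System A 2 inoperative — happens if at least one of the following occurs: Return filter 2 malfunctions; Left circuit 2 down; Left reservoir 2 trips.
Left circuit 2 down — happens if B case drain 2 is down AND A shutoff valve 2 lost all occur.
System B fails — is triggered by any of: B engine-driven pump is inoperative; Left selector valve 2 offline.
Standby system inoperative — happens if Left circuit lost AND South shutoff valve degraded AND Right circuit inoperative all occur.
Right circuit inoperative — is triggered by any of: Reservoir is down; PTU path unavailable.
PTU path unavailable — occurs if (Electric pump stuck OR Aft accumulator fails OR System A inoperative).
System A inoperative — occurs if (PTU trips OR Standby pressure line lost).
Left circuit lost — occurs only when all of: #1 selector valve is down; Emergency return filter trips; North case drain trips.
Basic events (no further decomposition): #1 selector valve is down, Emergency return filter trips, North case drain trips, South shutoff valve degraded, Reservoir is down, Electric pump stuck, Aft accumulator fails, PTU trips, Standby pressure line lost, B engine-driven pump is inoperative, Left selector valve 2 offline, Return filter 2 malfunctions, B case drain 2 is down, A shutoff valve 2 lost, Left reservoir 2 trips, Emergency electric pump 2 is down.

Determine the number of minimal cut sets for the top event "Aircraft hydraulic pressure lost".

Left circuit lost [AND]: one cut set from each child combined → 1 × 1 × 1 = 1 cut set(s).
System A inoperative [OR]: union of children's cut sets → 2 cut set(s).
PTU path unavailable [OR]: union of children's cut sets → 4 cut set(s).
Right circuit inoperative [OR]: union of children's cut sets → 5 cut set(s).
Standby system inoperative [AND]: one cut set from each child combined → 1 × 1 × 5 = 5 cut set(s).
System B fails [OR]: union of children's cut sets → 2 cut set(s).
Left circuit 2 down [AND]: one cut set from each child combined → 1 × 1 = 1 cut set(s).
System A 2 inoperative [OR]: union of children's cut sets → 3 cut set(s).
Aircraft hydraulic pressure lost [OR]: union of children's cut sets → 11 cut set(s).

11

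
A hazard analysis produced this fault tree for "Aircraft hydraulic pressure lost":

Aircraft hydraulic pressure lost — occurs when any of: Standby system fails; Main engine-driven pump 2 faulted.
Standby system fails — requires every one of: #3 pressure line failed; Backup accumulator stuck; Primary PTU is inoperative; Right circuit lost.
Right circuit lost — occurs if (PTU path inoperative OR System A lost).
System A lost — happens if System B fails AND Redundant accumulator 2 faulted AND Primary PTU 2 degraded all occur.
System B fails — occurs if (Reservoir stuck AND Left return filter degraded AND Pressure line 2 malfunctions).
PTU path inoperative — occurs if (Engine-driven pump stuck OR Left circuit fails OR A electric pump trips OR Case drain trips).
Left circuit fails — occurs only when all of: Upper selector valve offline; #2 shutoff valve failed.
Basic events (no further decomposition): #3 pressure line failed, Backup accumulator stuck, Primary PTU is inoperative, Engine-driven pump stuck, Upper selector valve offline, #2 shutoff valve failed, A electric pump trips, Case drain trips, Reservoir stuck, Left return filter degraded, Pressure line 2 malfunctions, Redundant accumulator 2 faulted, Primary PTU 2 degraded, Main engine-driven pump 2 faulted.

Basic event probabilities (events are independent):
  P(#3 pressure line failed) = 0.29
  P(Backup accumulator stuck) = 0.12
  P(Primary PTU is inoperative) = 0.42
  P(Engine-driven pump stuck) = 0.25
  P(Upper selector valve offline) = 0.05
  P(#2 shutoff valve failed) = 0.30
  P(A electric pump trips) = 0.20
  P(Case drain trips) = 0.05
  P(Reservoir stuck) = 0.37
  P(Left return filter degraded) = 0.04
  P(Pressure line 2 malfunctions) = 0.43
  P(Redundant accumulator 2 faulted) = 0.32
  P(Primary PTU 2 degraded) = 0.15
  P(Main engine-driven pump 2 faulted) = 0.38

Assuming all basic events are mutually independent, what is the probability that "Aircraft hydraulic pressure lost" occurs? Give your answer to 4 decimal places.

0.3840

P(Left circuit fails) [AND] = 0.05 × 0.30 = 0.015000
P(PTU path inoperative) [OR] = 1 − (1−0.25) × (1−0.015000) × (1−0.20) × (1−0.05) = 0.438550
P(System B fails) [AND] = 0.37 × 0.04 × 0.43 = 0.006364
P(System A lost) [AND] = 0.006364 × 0.32 × 0.15 = 0.000305
P(Right circuit lost) [OR] = 1 − (1−0.438550) × (1−0.000305) = 0.438721
P(Standby system fails) [AND] = 0.29 × 0.12 × 0.42 × 0.438721 = 0.006412
P(Aircraft hydraulic pressure lost) [OR] = 1 − (1−0.006412) × (1−0.38) = 0.383975
Rounded to 4 decimal places: P(Aircraft hydraulic pressure lost) ≈ 0.3840.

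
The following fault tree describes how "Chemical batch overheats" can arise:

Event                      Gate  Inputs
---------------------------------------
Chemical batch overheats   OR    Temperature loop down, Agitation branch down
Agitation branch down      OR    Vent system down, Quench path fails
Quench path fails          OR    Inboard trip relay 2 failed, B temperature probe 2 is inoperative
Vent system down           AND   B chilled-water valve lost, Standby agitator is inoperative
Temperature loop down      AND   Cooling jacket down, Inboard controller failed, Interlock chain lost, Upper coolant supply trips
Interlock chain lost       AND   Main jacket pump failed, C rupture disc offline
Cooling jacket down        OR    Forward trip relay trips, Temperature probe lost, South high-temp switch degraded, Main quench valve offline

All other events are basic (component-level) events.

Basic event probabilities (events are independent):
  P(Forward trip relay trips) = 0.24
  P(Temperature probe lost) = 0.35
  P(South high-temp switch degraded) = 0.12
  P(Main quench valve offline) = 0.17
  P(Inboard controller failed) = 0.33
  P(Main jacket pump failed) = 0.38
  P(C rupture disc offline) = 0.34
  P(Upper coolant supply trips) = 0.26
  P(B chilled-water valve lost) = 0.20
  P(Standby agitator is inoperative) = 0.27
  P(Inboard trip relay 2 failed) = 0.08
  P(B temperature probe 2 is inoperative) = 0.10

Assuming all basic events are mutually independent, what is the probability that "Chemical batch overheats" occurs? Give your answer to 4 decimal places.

P(Cooling jacket down) [OR] = 1 − (1−0.24) × (1−0.35) × (1−0.12) × (1−0.17) = 0.639182
P(Interlock chain lost) [AND] = 0.38 × 0.34 = 0.129200
P(Temperature loop down) [AND] = 0.639182 × 0.33 × 0.129200 × 0.26 = 0.007086
P(Vent system down) [AND] = 0.20 × 0.27 = 0.054000
P(Quench path fails) [OR] = 1 − (1−0.08) × (1−0.10) = 0.172000
P(Agitation branch down) [OR] = 1 − (1−0.054000) × (1−0.172000) = 0.216712
P(Chemical batch overheats) [OR] = 1 − (1−0.007086) × (1−0.216712) = 0.222262
Rounded to 4 decimal places: P(Chemical batch overheats) ≈ 0.2223.

0.2223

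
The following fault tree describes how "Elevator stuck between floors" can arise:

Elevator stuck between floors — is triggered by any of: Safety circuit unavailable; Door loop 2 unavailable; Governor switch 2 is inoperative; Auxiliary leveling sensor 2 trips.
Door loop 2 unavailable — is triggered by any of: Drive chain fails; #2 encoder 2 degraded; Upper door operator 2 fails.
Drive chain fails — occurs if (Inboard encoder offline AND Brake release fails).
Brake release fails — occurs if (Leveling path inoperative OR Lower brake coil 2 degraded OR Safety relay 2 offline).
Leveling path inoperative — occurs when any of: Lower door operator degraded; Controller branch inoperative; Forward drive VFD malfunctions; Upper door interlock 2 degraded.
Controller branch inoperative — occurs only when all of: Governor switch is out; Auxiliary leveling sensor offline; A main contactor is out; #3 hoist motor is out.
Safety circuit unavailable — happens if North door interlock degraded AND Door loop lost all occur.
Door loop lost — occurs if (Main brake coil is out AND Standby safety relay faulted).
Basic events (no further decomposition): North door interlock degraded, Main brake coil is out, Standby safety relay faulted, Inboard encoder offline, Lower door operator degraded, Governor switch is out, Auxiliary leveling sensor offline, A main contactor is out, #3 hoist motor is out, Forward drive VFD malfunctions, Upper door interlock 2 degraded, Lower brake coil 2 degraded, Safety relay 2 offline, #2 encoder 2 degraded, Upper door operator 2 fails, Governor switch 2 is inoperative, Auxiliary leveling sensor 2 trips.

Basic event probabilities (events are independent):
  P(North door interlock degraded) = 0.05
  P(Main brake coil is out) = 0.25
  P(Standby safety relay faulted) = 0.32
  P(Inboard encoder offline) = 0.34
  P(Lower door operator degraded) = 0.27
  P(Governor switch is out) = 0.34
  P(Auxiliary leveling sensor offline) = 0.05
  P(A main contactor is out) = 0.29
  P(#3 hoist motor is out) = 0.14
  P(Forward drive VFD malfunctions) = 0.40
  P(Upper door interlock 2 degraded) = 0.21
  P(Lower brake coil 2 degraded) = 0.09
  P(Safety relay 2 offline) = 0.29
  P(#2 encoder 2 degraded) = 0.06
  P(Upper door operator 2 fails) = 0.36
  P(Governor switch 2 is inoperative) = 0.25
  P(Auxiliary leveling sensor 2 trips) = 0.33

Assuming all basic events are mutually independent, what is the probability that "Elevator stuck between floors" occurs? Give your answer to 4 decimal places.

0.7784

P(Door loop lost) [AND] = 0.25 × 0.32 = 0.080000
P(Safety circuit unavailable) [AND] = 0.05 × 0.080000 = 0.004000
P(Controller branch inoperative) [AND] = 0.34 × 0.05 × 0.29 × 0.14 = 0.000690
P(Leveling path inoperative) [OR] = 1 − (1−0.27) × (1−0.000690) × (1−0.40) × (1−0.21) = 0.654219
P(Brake release fails) [OR] = 1 − (1−0.654219) × (1−0.09) × (1−0.29) = 0.776591
P(Drive chain fails) [AND] = 0.34 × 0.776591 = 0.264041
P(Door loop 2 unavailable) [OR] = 1 − (1−0.264041) × (1−0.06) × (1−0.36) = 0.557247
P(Elevator stuck between floors) [OR] = 1 − (1−0.004000) × (1−0.557247) × (1−0.25) × (1−0.33) = 0.778407
Rounded to 4 decimal places: P(Elevator stuck between floors) ≈ 0.7784.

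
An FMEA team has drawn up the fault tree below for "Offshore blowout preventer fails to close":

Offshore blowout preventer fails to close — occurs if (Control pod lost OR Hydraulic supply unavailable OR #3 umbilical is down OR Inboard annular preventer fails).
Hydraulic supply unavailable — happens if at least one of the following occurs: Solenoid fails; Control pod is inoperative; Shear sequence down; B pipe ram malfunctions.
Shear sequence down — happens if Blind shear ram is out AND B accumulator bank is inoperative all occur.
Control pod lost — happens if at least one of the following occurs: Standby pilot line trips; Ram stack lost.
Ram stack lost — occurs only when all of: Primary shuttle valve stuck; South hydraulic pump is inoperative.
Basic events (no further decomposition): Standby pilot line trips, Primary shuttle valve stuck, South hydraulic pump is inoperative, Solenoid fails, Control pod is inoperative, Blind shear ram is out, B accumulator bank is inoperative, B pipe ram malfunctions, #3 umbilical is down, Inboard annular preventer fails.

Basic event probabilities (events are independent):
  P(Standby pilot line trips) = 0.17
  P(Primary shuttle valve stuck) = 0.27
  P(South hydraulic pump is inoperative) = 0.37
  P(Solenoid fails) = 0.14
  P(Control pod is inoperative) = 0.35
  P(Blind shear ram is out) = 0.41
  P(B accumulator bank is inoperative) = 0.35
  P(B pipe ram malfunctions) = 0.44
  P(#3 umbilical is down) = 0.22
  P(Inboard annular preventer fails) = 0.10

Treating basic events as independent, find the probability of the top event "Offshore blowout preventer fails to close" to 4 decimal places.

P(Ram stack lost) [AND] = 0.27 × 0.37 = 0.099900
P(Control pod lost) [OR] = 1 − (1−0.17) × (1−0.099900) = 0.252917
P(Shear sequence down) [AND] = 0.41 × 0.35 = 0.143500
P(Hydraulic supply unavailable) [OR] = 1 − (1−0.14) × (1−0.35) × (1−0.143500) × (1−0.44) = 0.731881
P(Offshore blowout preventer fails to close) [OR] = 1 − (1−0.252917) × (1−0.731881) × (1−0.22) × (1−0.10) = 0.859384
Rounded to 4 decimal places: P(Offshore blowout preventer fails to close) ≈ 0.8594.

0.8594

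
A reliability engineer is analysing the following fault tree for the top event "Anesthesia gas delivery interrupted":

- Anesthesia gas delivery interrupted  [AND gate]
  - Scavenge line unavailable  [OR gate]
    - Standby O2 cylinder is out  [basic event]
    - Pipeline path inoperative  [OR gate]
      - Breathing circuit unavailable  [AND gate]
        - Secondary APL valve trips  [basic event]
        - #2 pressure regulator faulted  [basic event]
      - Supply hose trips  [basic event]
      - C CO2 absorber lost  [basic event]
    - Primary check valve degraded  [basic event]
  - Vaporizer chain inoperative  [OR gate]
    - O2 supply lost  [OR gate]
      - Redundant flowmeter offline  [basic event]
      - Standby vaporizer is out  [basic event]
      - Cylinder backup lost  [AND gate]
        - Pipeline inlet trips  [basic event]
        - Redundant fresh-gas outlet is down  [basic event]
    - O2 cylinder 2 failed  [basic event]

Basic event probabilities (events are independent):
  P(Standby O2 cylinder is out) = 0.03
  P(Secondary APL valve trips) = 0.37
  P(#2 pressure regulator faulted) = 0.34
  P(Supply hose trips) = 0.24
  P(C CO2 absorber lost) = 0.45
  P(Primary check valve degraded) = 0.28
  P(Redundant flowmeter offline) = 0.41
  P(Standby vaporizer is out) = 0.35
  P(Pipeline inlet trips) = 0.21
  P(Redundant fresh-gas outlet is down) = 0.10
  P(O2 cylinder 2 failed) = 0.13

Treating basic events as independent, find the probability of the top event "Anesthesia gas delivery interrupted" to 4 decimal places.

P(Breathing circuit unavailable) [AND] = 0.37 × 0.34 = 0.125800
P(Pipeline path inoperative) [OR] = 1 − (1−0.125800) × (1−0.24) × (1−0.45) = 0.634584
P(Scavenge line unavailable) [OR] = 1 − (1−0.03) × (1−0.634584) × (1−0.28) = 0.744793
P(Cylinder backup lost) [AND] = 0.21 × 0.10 = 0.021000
P(O2 supply lost) [OR] = 1 − (1−0.41) × (1−0.35) × (1−0.021000) = 0.624554
P(Vaporizer chain inoperative) [OR] = 1 − (1−0.624554) × (1−0.13) = 0.673362
P(Anesthesia gas delivery interrupted) [AND] = 0.744793 × 0.673362 = 0.501515
Rounded to 4 decimal places: P(Anesthesia gas delivery interrupted) ≈ 0.5015.

0.5015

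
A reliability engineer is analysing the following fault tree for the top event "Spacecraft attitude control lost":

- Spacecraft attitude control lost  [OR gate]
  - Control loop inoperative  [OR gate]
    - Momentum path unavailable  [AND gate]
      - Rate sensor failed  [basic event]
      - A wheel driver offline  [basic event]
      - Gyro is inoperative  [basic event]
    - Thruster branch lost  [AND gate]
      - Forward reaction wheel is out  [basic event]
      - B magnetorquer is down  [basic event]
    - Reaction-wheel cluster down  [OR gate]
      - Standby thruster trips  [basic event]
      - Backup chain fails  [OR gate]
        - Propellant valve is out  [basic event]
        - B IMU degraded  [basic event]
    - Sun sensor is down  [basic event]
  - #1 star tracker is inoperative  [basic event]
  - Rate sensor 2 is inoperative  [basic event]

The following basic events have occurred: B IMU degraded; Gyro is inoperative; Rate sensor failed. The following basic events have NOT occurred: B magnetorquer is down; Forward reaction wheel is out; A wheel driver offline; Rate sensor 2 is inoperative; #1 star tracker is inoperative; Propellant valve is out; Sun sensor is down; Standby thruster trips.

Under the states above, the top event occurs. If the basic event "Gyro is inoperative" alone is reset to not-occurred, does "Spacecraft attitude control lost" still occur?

Counterfactual: set "Gyro is inoperative" to not occurred.
Momentum path unavailable [AND]: Rate sensor failed=occurs, A wheel driver offline=not, Gyro is inoperative=not → not all inputs occur → does not occur.
Thruster branch lost [AND]: Forward reaction wheel is out=not, B magnetorquer is down=not → not all inputs occur → does not occur.
Backup chain fails [OR]: Propellant valve is out=not, B IMU degraded=occurs → at least one input occurs → occurs.
Reaction-wheel cluster down [OR]: Standby thruster trips=not, Backup chain fails=occurs → at least one input occurs → occurs.
Control loop inoperative [OR]: Momentum path unavailable=not, Thruster branch lost=not, Reaction-wheel cluster down=occurs, Sun sensor is down=not → at least one input occurs → occurs.
Spacecraft attitude control lost [OR]: Control loop inoperative=occurs, #1 star tracker is inoperative=not, Rate sensor 2 is inoperative=not → at least one input occurs → occurs.

Yes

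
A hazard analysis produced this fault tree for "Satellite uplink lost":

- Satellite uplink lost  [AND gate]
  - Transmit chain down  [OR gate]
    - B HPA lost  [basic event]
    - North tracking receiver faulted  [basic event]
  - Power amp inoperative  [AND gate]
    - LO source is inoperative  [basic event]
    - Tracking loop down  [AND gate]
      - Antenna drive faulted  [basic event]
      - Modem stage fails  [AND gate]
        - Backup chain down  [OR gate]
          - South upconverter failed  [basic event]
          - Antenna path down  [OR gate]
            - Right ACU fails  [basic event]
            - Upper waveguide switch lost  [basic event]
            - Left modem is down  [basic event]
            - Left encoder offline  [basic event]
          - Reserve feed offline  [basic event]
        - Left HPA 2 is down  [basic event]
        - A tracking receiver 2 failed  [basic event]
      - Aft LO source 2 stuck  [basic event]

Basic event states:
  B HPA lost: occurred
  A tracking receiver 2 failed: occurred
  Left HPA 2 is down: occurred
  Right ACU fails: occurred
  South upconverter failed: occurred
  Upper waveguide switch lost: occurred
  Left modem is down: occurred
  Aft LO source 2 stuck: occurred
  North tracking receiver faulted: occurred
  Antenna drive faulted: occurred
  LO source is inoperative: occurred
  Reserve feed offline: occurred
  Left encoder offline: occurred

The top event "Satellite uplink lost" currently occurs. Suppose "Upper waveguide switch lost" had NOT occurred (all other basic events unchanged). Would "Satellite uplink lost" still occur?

Counterfactual: set "Upper waveguide switch lost" to not occurred.
Transmit chain down [OR]: B HPA lost=occurs, North tracking receiver faulted=occurs → at least one input occurs → occurs.
Antenna path down [OR]: Right ACU fails=occurs, Upper waveguide switch lost=not, Left modem is down=occurs, Left encoder offline=occurs → at least one input occurs → occurs.
Backup chain down [OR]: South upconverter failed=occurs, Antenna path down=occurs, Reserve feed offline=occurs → at least one input occurs → occurs.
Modem stage fails [AND]: Backup chain down=occurs, Left HPA 2 is down=occurs, A tracking receiver 2 failed=occurs → all inputs occur → occurs.
Tracking loop down [AND]: Antenna drive faulted=occurs, Modem stage fails=occurs, Aft LO source 2 stuck=occurs → all inputs occur → occurs.
Power amp inoperative [AND]: LO source is inoperative=occurs, Tracking loop down=occurs → all inputs occur → occurs.
Satellite uplink lost [AND]: Transmit chain down=occurs, Power amp inoperative=occurs → all inputs occur → occurs.

Yes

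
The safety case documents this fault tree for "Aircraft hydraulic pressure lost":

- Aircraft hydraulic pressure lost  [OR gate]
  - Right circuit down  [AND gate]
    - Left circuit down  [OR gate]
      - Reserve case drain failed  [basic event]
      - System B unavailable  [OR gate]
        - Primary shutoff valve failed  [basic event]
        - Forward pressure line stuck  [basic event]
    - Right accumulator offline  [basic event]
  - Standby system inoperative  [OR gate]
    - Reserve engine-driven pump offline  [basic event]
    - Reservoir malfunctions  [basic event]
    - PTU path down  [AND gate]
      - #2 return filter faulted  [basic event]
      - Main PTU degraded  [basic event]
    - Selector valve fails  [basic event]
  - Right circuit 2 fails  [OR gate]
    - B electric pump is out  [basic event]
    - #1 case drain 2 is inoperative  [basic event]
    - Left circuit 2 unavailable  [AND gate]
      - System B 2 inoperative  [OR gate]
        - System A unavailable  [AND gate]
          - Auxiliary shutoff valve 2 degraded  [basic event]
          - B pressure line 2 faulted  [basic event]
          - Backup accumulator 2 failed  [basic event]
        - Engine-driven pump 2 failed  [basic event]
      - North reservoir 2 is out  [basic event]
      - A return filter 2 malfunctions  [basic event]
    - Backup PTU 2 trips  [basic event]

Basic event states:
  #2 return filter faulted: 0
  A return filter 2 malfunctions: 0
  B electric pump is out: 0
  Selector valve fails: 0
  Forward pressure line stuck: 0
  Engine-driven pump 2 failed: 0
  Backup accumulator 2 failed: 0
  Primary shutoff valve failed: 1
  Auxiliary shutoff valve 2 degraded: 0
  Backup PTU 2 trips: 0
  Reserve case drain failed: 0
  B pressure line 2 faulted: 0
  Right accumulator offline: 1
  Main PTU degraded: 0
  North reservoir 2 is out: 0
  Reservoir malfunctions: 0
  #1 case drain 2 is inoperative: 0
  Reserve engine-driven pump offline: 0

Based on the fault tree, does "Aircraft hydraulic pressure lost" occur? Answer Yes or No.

Yes

System B unavailable [OR]: Primary shutoff valve failed=occurs, Forward pressure line stuck=not → at least one input occurs → occurs.
Left circuit down [OR]: Reserve case drain failed=not, System B unavailable=occurs → at least one input occurs → occurs.
Right circuit down [AND]: Left circuit down=occurs, Right accumulator offline=occurs → all inputs occur → occurs.
PTU path down [AND]: #2 return filter faulted=not, Main PTU degraded=not → not all inputs occur → does not occur.
Standby system inoperative [OR]: Reserve engine-driven pump offline=not, Reservoir malfunctions=not, PTU path down=not, Selector valve fails=not → no input occurs → does not occur.
System A unavailable [AND]: Auxiliary shutoff valve 2 degraded=not, B pressure line 2 faulted=not, Backup accumulator 2 failed=not → not all inputs occur → does not occur.
System B 2 inoperative [OR]: System A unavailable=not, Engine-driven pump 2 failed=not → no input occurs → does not occur.
Left circuit 2 unavailable [AND]: System B 2 inoperative=not, North reservoir 2 is out=not, A return filter 2 malfunctions=not → not all inputs occur → does not occur.
Right circuit 2 fails [OR]: B electric pump is out=not, #1 case drain 2 is inoperative=not, Left circuit 2 unavailable=not, Backup PTU 2 trips=not → no input occurs → does not occur.
Aircraft hydraulic pressure lost [OR]: Right circuit down=occurs, Standby system inoperative=not, Right circuit 2 fails=not → at least one input occurs → occurs.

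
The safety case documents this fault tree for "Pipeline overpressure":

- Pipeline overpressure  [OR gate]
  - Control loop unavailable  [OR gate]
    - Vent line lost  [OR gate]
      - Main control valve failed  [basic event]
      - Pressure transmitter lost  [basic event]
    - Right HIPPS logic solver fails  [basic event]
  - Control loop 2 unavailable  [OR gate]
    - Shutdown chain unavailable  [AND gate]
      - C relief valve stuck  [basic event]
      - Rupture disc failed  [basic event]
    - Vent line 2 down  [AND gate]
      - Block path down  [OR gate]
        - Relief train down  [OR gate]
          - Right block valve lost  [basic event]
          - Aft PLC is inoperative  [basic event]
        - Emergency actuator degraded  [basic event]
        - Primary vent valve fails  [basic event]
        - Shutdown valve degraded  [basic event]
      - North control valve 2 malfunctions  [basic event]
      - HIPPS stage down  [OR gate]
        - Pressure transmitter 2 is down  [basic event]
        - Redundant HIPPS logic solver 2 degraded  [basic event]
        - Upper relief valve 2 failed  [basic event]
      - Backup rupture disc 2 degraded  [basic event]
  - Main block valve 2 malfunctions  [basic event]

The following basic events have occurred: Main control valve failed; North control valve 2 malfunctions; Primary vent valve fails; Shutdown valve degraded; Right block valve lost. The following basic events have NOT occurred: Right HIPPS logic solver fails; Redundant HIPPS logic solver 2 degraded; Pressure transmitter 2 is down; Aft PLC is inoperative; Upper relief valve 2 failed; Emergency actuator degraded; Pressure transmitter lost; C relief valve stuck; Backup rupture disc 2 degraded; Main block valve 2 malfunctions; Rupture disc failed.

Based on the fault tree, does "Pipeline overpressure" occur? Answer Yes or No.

Yes

Vent line lost [OR]: Main control valve failed=occurs, Pressure transmitter lost=not → at least one input occurs → occurs.
Control loop unavailable [OR]: Vent line lost=occurs, Right HIPPS logic solver fails=not → at least one input occurs → occurs.
Shutdown chain unavailable [AND]: C relief valve stuck=not, Rupture disc failed=not → not all inputs occur → does not occur.
Relief train down [OR]: Right block valve lost=occurs, Aft PLC is inoperative=not → at least one input occurs → occurs.
Block path down [OR]: Relief train down=occurs, Emergency actuator degraded=not, Primary vent valve fails=occurs, Shutdown valve degraded=occurs → at least one input occurs → occurs.
HIPPS stage down [OR]: Pressure transmitter 2 is down=not, Redundant HIPPS logic solver 2 degraded=not, Upper relief valve 2 failed=not → no input occurs → does not occur.
Vent line 2 down [AND]: Block path down=occurs, North control valve 2 malfunctions=occurs, HIPPS stage down=not, Backup rupture disc 2 degraded=not → not all inputs occur → does not occur.
Control loop 2 unavailable [OR]: Shutdown chain unavailable=not, Vent line 2 down=not → no input occurs → does not occur.
Pipeline overpressure [OR]: Control loop unavailable=occurs, Control loop 2 unavailable=not, Main block valve 2 malfunctions=not → at least one input occurs → occurs.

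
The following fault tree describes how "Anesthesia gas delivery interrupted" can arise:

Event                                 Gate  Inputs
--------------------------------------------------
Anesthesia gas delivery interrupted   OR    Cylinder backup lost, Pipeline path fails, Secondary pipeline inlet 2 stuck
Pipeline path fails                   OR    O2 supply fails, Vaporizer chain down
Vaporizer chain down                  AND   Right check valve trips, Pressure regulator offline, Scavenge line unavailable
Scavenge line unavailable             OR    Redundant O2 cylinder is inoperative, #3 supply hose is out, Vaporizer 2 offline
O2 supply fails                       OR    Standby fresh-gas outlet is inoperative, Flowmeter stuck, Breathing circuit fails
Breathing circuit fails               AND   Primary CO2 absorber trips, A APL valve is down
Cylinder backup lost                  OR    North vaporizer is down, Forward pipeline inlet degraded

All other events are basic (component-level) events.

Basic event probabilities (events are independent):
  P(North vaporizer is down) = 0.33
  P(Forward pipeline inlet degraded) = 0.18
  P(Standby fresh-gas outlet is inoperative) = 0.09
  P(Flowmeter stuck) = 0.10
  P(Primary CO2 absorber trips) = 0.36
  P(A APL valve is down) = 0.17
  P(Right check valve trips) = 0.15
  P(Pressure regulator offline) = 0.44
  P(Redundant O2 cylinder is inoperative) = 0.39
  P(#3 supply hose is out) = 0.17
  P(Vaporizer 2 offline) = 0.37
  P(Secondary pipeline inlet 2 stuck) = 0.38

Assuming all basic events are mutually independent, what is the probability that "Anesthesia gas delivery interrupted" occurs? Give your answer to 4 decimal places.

0.7499

P(Cylinder backup lost) [OR] = 1 − (1−0.33) × (1−0.18) = 0.450600
P(Breathing circuit fails) [AND] = 0.36 × 0.17 = 0.061200
P(O2 supply fails) [OR] = 1 − (1−0.09) × (1−0.10) × (1−0.061200) = 0.231123
P(Scavenge line unavailable) [OR] = 1 − (1−0.39) × (1−0.17) × (1−0.37) = 0.681031
P(Vaporizer chain down) [AND] = 0.15 × 0.44 × 0.681031 = 0.044948
P(Pipeline path fails) [OR] = 1 − (1−0.231123) × (1−0.044948) = 0.265682
P(Anesthesia gas delivery interrupted) [OR] = 1 − (1−0.450600) × (1−0.265682) × (1−0.38) = 0.749871
Rounded to 4 decimal places: P(Anesthesia gas delivery interrupted) ≈ 0.7499.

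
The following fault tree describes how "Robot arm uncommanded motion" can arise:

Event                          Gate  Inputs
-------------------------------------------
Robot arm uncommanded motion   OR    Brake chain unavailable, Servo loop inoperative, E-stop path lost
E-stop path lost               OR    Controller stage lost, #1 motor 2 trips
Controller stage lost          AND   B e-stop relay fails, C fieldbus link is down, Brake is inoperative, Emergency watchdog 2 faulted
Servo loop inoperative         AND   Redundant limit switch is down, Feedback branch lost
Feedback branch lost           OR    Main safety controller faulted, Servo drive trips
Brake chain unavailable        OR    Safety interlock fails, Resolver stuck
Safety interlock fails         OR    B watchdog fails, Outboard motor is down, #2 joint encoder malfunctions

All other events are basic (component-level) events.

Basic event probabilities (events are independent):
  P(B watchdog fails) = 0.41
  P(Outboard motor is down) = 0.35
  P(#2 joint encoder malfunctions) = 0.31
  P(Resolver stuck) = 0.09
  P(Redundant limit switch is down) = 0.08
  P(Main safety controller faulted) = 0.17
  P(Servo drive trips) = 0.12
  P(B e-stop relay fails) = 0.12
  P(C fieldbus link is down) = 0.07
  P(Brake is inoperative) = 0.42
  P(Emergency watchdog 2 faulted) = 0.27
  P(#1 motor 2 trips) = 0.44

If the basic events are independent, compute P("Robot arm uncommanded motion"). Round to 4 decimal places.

P(Safety interlock fails) [OR] = 1 − (1−0.41) × (1−0.35) × (1−0.31) = 0.735385
P(Brake chain unavailable) [OR] = 1 − (1−0.735385) × (1−0.09) = 0.759200
P(Feedback branch lost) [OR] = 1 − (1−0.17) × (1−0.12) = 0.269600
P(Servo loop inoperative) [AND] = 0.08 × 0.269600 = 0.021568
P(Controller stage lost) [AND] = 0.12 × 0.07 × 0.42 × 0.27 = 0.000953
P(E-stop path lost) [OR] = 1 − (1−0.000953) × (1−0.44) = 0.440534
P(Robot arm uncommanded motion) [OR] = 1 − (1−0.759200) × (1−0.021568) × (1−0.440534) = 0.868186
Rounded to 4 decimal places: P(Robot arm uncommanded motion) ≈ 0.8682.

0.8682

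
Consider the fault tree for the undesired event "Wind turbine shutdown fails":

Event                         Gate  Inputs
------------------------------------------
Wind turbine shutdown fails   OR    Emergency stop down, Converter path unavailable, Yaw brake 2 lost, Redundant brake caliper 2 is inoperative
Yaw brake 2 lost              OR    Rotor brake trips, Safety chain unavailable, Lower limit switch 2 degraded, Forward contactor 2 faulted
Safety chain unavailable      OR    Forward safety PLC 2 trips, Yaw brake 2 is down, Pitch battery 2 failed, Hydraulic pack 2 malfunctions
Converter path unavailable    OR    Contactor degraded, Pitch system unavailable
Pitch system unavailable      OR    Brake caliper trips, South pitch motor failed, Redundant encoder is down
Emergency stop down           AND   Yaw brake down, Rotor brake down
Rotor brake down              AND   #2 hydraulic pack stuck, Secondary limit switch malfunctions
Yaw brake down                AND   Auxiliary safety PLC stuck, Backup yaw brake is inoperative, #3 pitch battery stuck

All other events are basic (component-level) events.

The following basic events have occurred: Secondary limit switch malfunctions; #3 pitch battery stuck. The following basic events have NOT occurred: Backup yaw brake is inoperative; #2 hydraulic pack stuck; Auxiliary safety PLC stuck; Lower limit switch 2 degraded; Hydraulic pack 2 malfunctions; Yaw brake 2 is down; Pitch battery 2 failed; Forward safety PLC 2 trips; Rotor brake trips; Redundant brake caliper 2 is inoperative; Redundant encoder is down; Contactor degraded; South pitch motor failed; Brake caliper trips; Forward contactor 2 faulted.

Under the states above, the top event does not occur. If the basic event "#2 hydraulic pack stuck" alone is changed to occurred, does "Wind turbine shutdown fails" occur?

Counterfactual: set "#2 hydraulic pack stuck" to occurred.
Yaw brake down [AND]: Auxiliary safety PLC stuck=not, Backup yaw brake is inoperative=not, #3 pitch battery stuck=occurs → not all inputs occur → does not occur.
Rotor brake down [AND]: #2 hydraulic pack stuck=occurs, Secondary limit switch malfunctions=occurs → all inputs occur → occurs.
Emergency stop down [AND]: Yaw brake down=not, Rotor brake down=occurs → not all inputs occur → does not occur.
Pitch system unavailable [OR]: Brake caliper trips=not, South pitch motor failed=not, Redundant encoder is down=not → no input occurs → does not occur.
Converter path unavailable [OR]: Contactor degraded=not, Pitch system unavailable=not → no input occurs → does not occur.
Safety chain unavailable [OR]: Forward safety PLC 2 trips=not, Yaw brake 2 is down=not, Pitch battery 2 failed=not, Hydraulic pack 2 malfunctions=not → no input occurs → does not occur.
Yaw brake 2 lost [OR]: Rotor brake trips=not, Safety chain unavailable=not, Lower limit switch 2 degraded=not, Forward contactor 2 faulted=not → no input occurs → does not occur.
Wind turbine shutdown fails [OR]: Emergency stop down=not, Converter path unavailable=not, Yaw brake 2 lost=not, Redundant brake caliper 2 is inoperative=not → no input occurs → does not occur.

No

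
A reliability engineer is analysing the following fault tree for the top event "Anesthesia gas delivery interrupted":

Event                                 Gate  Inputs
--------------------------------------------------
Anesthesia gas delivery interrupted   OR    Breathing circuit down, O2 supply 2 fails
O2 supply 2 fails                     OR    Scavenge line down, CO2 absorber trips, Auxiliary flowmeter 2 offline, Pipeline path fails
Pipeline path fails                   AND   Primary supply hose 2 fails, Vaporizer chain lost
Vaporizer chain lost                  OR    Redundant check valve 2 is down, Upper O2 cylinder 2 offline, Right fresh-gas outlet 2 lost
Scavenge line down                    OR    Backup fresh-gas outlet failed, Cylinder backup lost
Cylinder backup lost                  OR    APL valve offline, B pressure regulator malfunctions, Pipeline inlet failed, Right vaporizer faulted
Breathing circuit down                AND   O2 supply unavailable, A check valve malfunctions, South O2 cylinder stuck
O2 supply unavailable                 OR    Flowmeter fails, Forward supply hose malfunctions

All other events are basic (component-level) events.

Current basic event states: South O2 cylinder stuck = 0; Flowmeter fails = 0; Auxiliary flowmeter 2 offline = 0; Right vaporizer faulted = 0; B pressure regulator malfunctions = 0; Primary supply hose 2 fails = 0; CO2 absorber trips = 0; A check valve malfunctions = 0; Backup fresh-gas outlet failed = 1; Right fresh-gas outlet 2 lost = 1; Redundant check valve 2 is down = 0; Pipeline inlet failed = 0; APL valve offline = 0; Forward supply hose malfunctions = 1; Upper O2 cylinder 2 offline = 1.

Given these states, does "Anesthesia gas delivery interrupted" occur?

Yes

O2 supply unavailable [OR]: Flowmeter fails=not, Forward supply hose malfunctions=occurs → at least one input occurs → occurs.
Breathing circuit down [AND]: O2 supply unavailable=occurs, A check valve malfunctions=not, South O2 cylinder stuck=not → not all inputs occur → does not occur.
Cylinder backup lost [OR]: APL valve offline=not, B pressure regulator malfunctions=not, Pipeline inlet failed=not, Right vaporizer faulted=not → no input occurs → does not occur.
Scavenge line down [OR]: Backup fresh-gas outlet failed=occurs, Cylinder backup lost=not → at least one input occurs → occurs.
Vaporizer chain lost [OR]: Redundant check valve 2 is down=not, Upper O2 cylinder 2 offline=occurs, Right fresh-gas outlet 2 lost=occurs → at least one input occurs → occurs.
Pipeline path fails [AND]: Primary supply hose 2 fails=not, Vaporizer chain lost=occurs → not all inputs occur → does not occur.
O2 supply 2 fails [OR]: Scavenge line down=occurs, CO2 absorber trips=not, Auxiliary flowmeter 2 offline=not, Pipeline path fails=not → at least one input occurs → occurs.
Anesthesia gas delivery interrupted [OR]: Breathing circuit down=not, O2 supply 2 fails=occurs → at least one input occurs → occurs.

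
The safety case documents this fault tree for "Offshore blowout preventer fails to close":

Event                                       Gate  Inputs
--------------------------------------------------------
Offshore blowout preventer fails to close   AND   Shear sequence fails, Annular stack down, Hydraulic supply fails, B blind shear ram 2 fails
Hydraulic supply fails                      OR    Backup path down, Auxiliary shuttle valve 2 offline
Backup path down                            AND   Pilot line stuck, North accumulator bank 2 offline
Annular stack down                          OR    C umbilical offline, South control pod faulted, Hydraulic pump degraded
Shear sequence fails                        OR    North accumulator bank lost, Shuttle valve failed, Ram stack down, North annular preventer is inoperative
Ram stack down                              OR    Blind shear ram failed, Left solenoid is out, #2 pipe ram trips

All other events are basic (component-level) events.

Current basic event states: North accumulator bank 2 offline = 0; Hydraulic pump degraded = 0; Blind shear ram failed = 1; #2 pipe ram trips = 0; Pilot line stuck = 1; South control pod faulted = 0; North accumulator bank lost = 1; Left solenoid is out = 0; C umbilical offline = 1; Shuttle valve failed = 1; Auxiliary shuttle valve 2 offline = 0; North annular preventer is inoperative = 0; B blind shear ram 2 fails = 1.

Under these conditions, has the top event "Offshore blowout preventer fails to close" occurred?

No

Ram stack down [OR]: Blind shear ram failed=occurs, Left solenoid is out=not, #2 pipe ram trips=not → at least one input occurs → occurs.
Shear sequence fails [OR]: North accumulator bank lost=occurs, Shuttle valve failed=occurs, Ram stack down=occurs, North annular preventer is inoperative=not → at least one input occurs → occurs.
Annular stack down [OR]: C umbilical offline=occurs, South control pod faulted=not, Hydraulic pump degraded=not → at least one input occurs → occurs.
Backup path down [AND]: Pilot line stuck=occurs, North accumulator bank 2 offline=not → not all inputs occur → does not occur.
Hydraulic supply fails [OR]: Backup path down=not, Auxiliary shuttle valve 2 offline=not → no input occurs → does not occur.
Offshore blowout preventer fails to close [AND]: Shear sequence fails=occurs, Annular stack down=occurs, Hydraulic supply fails=not, B blind shear ram 2 fails=occurs → not all inputs occur → does not occur.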